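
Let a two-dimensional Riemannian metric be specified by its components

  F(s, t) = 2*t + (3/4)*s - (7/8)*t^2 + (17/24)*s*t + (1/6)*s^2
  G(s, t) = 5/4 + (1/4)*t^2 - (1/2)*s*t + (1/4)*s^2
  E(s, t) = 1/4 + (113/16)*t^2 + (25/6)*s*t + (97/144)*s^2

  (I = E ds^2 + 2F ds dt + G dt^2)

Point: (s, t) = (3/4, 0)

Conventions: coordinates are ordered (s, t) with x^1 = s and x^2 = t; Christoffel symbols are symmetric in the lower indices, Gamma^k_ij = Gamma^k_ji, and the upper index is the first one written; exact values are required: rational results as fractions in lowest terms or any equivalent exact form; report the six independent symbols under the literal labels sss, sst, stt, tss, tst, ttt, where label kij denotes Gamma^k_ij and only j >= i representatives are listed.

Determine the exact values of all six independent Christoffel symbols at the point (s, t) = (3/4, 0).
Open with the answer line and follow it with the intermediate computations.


Answer: Gamma_sss = 52676/21819, Gamma_sst = 33584/7273, Gamma_stt = 55416/7273, Gamma_tss = -1604/1039, Gamma_tst = -2124/1039, Gamma_ttt = -3876/1039

E = 161/256, F = 21/32, G = 89/64 at the point
E_s = 97/96, E_t = 25/8, F_s = 1, F_t = 81/32, G_s = 3/8, G_t = -3/8
EG - F^2 = 7273/16384;  g^inv = (16384/7273) * [[89/64, -21/32], [-21/32, 161/256]]
first-kind symbols [ij,l] = (1/2)(d_i g_jl + d_j g_il - d_l g_ij): [ss,s] = E_s/2 = 97/192, [ss,t] = F_s - E_t/2 = -9/16, [st,s] = E_t/2 = 25/16, [st,t] = G_s/2 = 3/16, [tt,s] = F_t - G_s/2 = 75/32, [tt,t] = G_t/2 = -3/16
Gamma^s_ij = (G*[ij,s] - F*[ij,t])/(EG - F^2), Gamma^t_ij = (E*[ij,t] - F*[ij,s])/(EG - F^2)


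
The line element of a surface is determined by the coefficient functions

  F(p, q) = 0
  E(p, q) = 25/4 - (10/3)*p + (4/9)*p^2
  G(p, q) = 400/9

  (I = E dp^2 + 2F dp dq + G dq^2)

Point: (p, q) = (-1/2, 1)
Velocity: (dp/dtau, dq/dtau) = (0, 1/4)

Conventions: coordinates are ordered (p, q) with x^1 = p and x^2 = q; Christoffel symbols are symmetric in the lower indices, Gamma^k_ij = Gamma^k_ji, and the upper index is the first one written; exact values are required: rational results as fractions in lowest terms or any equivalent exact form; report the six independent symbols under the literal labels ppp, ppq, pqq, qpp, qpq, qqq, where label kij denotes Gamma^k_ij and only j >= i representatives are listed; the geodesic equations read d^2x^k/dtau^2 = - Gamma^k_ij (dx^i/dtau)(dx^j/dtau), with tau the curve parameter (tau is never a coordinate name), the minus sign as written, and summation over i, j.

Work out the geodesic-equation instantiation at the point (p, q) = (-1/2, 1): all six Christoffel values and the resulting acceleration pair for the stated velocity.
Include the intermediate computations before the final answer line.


E = 289/36, F = 0, G = 400/9 at the point
E_p = -34/9, E_q = 0, F_p = 0, F_q = 0, G_p = 0, G_q = 0
EG - F^2 = 28900/81;  g^inv = (81/28900) * [[400/9, 0], [0, 289/36]]
first-kind symbols [ij,l] = (1/2)(d_i g_jl + d_j g_il - d_l g_ij): [pp,p] = E_p/2 = -17/9, [pp,q] = F_p - E_q/2 = 0, [pq,p] = E_q/2 = 0, [pq,q] = G_p/2 = 0, [qq,p] = F_q - G_p/2 = 0, [qq,q] = G_q/2 = 0
Gamma^p_ij = (G*[ij,p] - F*[ij,q])/(EG - F^2), Gamma^q_ij = (E*[ij,q] - F*[ij,p])/(EG - F^2)
Gamma_ppp = -4/17, Gamma_ppq = 0, Gamma_pqq = 0, Gamma_qpp = 0, Gamma_qpq = 0, Gamma_qqq = 0
d^2p/dtau^2 = -(Gamma_ppp*(0)^2 + 2*Gamma_ppq*(0)*(1/4) + Gamma_pqq*(1/4)^2) = 0
d^2q/dtau^2 = -(Gamma_qpp*(0)^2 + 2*Gamma_qpq*(0)*(1/4) + Gamma_qqq*(1/4)^2) = 0

Answer: Gamma_ppp = -4/17, Gamma_ppq = 0, Gamma_pqq = 0, Gamma_qpp = 0, Gamma_qpq = 0, Gamma_qqq = 0; accelerations (d^2p/dtau^2, d^2q/dtau^2) = (0, 0)


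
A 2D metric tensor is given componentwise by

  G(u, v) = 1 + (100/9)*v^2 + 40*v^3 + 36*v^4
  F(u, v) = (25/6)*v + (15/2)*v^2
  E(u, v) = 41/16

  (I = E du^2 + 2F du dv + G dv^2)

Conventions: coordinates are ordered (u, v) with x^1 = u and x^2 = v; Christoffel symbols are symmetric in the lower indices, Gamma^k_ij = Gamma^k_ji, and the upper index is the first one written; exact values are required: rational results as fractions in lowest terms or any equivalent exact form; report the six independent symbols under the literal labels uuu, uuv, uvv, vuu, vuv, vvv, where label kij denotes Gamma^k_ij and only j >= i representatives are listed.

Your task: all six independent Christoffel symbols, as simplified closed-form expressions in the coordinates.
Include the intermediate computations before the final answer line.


E = 41/16; F = (25/6)*v + (15/2)*v^2; G = 1 + (100/9)*v^2 + 40*v^3 + 36*v^4
Gamma^k_ij = (1/2) g^{kl} (d_i g_jl + d_j g_il - d_l g_ij), with g^inv = (1/(EG-F^2)) [[G, -F], [-F, E]]
first partials: E_u = 0, E_v = 0, F_u = 0, F_v = 25/6 + 15*v, G_u = 0, G_v = (200/9)*v + 120*v^2 + 144*v^3
D = EG - F^2 = 41/16 + (100/9)*v^2 + 40*v^3 + 36*v^4
expanded: Gamma^u_uu = (G E_u - 2F F_u + F E_v)/(2D), Gamma^u_uv = (G E_v - F G_u)/(2D), Gamma^u_vv = (2G F_v - G G_u - F G_v)/(2D), Gamma^v_uu = (2E F_u - E E_v - F E_u)/(2D), Gamma^v_uv = (E G_u - F E_v)/(2D), Gamma^v_vv = (E G_v - 2F F_v + F G_u)/(2D); substitute and cancel common factors

Answer: Gamma_uuu = 0, Gamma_uuv = 0, Gamma_uvv = (2160*v + 600)/(5184*v^4 + 5760*v^3 + 1600*v^2 + 369), Gamma_vuu = 0, Gamma_vuv = 0, Gamma_vvv = (10368*v^3 + 8640*v^2 + 1600*v)/(5184*v^4 + 5760*v^3 + 1600*v^2 + 369)


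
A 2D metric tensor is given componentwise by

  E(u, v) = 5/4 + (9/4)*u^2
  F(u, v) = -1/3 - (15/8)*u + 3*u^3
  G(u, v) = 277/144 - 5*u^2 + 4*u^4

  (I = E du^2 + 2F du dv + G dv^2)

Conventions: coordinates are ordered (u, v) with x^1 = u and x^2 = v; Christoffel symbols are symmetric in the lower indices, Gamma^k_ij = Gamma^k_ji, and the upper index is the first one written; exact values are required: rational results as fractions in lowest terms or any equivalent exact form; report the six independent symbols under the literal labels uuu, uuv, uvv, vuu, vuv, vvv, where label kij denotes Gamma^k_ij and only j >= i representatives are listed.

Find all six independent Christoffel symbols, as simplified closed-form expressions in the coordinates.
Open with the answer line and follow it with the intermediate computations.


Answer: Gamma_uuu = (-10368*u^5 + 6480*u^3 + 1728*u^2 + 468*u - 360)/(2880*u^4 + 1152*u^3 - 3132*u^2 - 720*u + 1321), Gamma_uuv = (-13824*u^6 + 17280*u^4 + 1536*u^3 - 5400*u^2 - 960*u)/(2880*u^4 + 1152*u^3 - 3132*u^2 - 720*u + 1321), Gamma_uvv = (-18432*u^7 + 34560*u^5 - 23264*u^3 + 5540*u)/(2880*u^4 + 1152*u^3 - 3132*u^2 - 720*u + 1321), Gamma_vuu = (7776*u^4 + 6480*u^2 + 432*u - 1350)/(2880*u^4 + 1152*u^3 - 3132*u^2 - 720*u + 1321), Gamma_vuv = (10368*u^5 - 720*u^3 - 3600*u)/(2880*u^4 + 1152*u^3 - 3132*u^2 - 720*u + 1321), Gamma_vvv = (13824*u^6 - 17280*u^4 - 1536*u^3 + 5400*u^2 + 960*u)/(2880*u^4 + 1152*u^3 - 3132*u^2 - 720*u + 1321)

E = 5/4 + (9/4)*u^2; F = -1/3 - (15/8)*u + 3*u^3; G = 277/144 - 5*u^2 + 4*u^4
Gamma^k_ij = (1/2) g^{kl} (d_i g_jl + d_j g_il - d_l g_ij), with g^inv = (1/(EG-F^2)) [[G, -F], [-F, E]]
first partials: E_u = (9/2)*u, E_v = 0, F_u = -15/8 + 9*u^2, F_v = 0, G_u = -10*u + 16*u^3, G_v = 0
D = EG - F^2 = 1321/576 - (5/4)*u - (87/16)*u^2 + 2*u^3 + 5*u^4
expanded: Gamma^u_uu = (G E_u - 2F F_u + F E_v)/(2D), Gamma^u_uv = (G E_v - F G_u)/(2D), Gamma^u_vv = (2G F_v - G G_u - F G_v)/(2D), Gamma^v_uu = (2E F_u - E E_v - F E_u)/(2D), Gamma^v_uv = (E G_u - F E_v)/(2D), Gamma^v_vv = (E G_v - 2F F_v + F G_u)/(2D); substitute and cancel common factors


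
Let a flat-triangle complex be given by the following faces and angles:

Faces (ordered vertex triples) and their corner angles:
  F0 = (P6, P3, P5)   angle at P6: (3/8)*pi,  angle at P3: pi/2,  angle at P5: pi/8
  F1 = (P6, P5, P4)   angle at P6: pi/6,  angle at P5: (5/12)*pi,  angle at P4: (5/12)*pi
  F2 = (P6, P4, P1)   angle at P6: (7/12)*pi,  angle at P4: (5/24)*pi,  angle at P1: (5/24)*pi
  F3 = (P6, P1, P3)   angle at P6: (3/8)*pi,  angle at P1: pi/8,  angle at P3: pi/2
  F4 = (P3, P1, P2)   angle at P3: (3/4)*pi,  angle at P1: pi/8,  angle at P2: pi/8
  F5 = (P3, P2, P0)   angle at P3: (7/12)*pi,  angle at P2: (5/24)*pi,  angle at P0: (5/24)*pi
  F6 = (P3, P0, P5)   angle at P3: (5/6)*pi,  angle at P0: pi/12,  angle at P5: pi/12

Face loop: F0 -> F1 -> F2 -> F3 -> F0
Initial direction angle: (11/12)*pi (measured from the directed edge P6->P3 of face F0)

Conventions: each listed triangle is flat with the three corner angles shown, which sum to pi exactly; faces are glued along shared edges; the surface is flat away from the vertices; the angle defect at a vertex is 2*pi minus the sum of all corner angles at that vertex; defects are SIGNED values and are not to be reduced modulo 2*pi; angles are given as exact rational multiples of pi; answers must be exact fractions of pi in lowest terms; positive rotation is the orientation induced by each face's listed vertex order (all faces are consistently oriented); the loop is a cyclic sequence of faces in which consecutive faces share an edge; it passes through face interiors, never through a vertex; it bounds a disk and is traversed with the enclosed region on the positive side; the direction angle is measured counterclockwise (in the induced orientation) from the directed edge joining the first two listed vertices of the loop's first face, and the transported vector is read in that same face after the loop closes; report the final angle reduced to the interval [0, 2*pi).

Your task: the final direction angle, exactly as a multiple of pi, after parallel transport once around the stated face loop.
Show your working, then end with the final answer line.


enclosed vertex P6: corner angles sum to (3/2)*pi, defect = 2*pi - (3/2)*pi = pi/2
by Gauss-Bonnet the loop rotates the vector by the enclosed defect sum (positive orientation, mod 2*pi)
final angle = (11/12)*pi + pi/2 = (17/12)*pi (mod 2*pi)

Answer: final direction angle = (17/12)*pi


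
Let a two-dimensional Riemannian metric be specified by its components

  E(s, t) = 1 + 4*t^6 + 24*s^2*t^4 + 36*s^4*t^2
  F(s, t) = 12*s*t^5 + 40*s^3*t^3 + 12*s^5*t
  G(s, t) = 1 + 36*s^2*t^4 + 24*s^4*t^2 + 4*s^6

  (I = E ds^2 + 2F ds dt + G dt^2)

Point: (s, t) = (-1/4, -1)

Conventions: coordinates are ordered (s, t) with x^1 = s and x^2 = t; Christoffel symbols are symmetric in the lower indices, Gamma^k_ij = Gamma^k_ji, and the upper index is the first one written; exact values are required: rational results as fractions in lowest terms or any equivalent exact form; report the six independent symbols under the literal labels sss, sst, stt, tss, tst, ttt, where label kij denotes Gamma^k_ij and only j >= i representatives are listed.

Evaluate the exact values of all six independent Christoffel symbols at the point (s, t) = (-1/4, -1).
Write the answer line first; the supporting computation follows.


Answer: Gamma_sss = -2432/3067, Gamma_sst = -5168/3067, Gamma_stt = -2432/3067, Gamma_tss = -1568/3067, Gamma_tst = -3332/3067, Gamma_ttt = -1568/3067

E = 425/64, F = 931/256, G = 3425/1024 at the point
E_s = -57/4, E_t = -969/32, F_s = -1263/64, F_t = -4323/256, G_s = -2499/128, G_t = -147/16
EG - F^2 = 9201/1024;  g^inv = (1024/9201) * [[3425/1024, -931/256], [-931/256, 425/64]]
first-kind symbols [ij,l] = (1/2)(d_i g_jl + d_j g_il - d_l g_ij): [ss,s] = E_s/2 = -57/8, [ss,t] = F_s - E_t/2 = -147/32, [st,s] = E_t/2 = -969/64, [st,t] = G_s/2 = -2499/256, [tt,s] = F_t - G_s/2 = -57/8, [tt,t] = G_t/2 = -147/32
Gamma^s_ij = (G*[ij,s] - F*[ij,t])/(EG - F^2), Gamma^t_ij = (E*[ij,t] - F*[ij,s])/(EG - F^2)


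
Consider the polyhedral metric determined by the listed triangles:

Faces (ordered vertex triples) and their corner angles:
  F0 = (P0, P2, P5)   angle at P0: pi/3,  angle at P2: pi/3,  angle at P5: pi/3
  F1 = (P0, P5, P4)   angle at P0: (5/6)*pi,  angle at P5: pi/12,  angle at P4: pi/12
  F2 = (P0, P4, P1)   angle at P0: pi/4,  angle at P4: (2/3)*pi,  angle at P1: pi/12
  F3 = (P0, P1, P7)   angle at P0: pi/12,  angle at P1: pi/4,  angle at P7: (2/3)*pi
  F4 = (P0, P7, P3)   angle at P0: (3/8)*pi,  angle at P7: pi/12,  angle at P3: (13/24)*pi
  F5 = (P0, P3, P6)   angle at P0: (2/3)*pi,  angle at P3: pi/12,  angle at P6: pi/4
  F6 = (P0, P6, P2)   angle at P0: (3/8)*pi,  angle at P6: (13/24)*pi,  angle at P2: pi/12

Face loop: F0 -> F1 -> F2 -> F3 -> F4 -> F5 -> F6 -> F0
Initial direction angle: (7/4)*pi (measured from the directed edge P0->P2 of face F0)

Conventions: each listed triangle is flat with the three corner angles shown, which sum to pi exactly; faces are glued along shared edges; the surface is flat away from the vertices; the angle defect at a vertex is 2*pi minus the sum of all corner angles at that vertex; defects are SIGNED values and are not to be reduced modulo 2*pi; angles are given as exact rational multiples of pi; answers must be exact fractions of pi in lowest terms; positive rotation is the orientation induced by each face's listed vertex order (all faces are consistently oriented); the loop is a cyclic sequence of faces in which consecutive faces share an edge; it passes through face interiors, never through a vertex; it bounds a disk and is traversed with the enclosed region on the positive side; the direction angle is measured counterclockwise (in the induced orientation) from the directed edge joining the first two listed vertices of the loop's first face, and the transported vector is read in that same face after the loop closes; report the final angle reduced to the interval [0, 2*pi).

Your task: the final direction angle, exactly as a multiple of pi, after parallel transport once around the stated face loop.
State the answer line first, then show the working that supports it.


Answer: final direction angle = (5/6)*pi

enclosed vertex P0: corner angles sum to (35/12)*pi, defect = 2*pi - (35/12)*pi = (-11/12)*pi
adding the enclosed defects to the starting angle (mod 2*pi, induced orientation) gives the holonomy
final angle = (7/4)*pi - (11/12)*pi = (5/6)*pi (mod 2*pi)


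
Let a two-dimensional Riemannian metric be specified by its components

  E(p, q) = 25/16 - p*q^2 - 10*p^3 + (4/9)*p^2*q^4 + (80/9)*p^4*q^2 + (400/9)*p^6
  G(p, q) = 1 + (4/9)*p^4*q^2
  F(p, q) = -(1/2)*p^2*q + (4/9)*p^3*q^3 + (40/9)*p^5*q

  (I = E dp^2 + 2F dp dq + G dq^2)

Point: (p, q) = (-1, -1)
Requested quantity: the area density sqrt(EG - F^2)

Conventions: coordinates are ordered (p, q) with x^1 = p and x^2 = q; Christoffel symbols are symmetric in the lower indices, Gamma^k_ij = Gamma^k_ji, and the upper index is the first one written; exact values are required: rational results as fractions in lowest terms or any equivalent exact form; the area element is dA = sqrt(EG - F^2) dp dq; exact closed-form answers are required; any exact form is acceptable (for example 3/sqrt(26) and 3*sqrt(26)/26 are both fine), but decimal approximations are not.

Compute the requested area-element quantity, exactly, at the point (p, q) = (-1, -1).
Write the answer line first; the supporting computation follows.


Answer: sqrt(EG - F^2) = sqrt(9617)/12

E = 9553/144, F = 97/18, G = 13/9; EG - F^2 = 9617/144


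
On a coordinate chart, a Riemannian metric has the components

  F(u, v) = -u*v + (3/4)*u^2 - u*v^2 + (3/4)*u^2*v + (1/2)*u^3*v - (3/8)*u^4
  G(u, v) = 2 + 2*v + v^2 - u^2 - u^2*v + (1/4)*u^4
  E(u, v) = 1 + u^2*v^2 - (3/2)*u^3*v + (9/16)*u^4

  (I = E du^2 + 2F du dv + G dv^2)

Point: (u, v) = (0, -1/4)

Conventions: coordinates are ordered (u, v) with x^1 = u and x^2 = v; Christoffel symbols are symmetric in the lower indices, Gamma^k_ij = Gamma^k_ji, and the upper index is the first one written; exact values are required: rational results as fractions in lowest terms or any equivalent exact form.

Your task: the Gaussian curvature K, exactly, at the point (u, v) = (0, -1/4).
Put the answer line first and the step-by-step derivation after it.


Answer: K = 64/625

E = 1, F = 0, G = 25/16, EG - F^2 = 25/16 at the point
E_u = 0, E_v = 0, F_u = 3/16, F_v = 0, G_u = 0, G_v = 3/2
E_vv = 0, F_uv = -1/2, G_uu = -3/2
Compute both Brioschi determinants and normalise by (EG - F^2)^2.
M1 = [[-E_vv/2 + F_uv - G_uu/2, E_u/2, F_u - E_v/2], [F_v - G_u/2, E, F], [G_v/2, F, G]] = [[1/4, 0, 3/16], [0, 1, 0], [3/4, 0, 25/16]]; det M1 = 1/4
M2 = [[0, E_v/2, G_u/2], [E_v/2, E, F], [G_u/2, F, G]] = [[0, 0, 0], [0, 1, 0], [0, 0, 25/16]]; det M2 = 0
det M1 - det M2 = 1/4; K = 1/4 / (25/16)^2 = 64/625


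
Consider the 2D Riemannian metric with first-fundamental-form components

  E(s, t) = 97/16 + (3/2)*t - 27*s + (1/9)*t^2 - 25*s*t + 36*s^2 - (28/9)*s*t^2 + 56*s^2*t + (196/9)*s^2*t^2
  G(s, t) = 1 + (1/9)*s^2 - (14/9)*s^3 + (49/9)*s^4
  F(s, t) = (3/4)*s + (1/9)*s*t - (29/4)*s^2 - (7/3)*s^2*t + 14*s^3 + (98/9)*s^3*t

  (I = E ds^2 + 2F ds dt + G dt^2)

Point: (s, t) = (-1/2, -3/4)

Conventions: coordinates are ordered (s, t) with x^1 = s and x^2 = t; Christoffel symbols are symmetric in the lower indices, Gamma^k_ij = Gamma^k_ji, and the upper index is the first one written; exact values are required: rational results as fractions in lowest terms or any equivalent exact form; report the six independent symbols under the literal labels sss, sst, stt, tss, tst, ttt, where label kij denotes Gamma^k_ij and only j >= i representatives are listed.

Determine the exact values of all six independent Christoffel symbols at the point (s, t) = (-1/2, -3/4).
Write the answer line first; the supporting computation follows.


Answer: Gamma_sss = -65/97, Gamma_sst = 208/291, Gamma_stt = 0, Gamma_tss = 15/97, Gamma_tst = -16/97, Gamma_ttt = 0

E = 185/16, F = -39/16, G = 25/16 at the point
E_s = -65/4, E_t = 52/3, F_s = 253/24, F_t = -2, G_s = -4, G_t = 0
EG - F^2 = 97/8;  g^inv = (8/97) * [[25/16, 39/16], [39/16, 185/16]]
first-kind symbols [ij,l] = (1/2)(d_i g_jl + d_j g_il - d_l g_ij): [ss,s] = E_s/2 = -65/8, [ss,t] = F_s - E_t/2 = 15/8, [st,s] = E_t/2 = 26/3, [st,t] = G_s/2 = -2, [tt,s] = F_t - G_s/2 = 0, [tt,t] = G_t/2 = 0
Gamma^s_ij = (G*[ij,s] - F*[ij,t])/(EG - F^2), Gamma^t_ij = (E*[ij,t] - F*[ij,s])/(EG - F^2)


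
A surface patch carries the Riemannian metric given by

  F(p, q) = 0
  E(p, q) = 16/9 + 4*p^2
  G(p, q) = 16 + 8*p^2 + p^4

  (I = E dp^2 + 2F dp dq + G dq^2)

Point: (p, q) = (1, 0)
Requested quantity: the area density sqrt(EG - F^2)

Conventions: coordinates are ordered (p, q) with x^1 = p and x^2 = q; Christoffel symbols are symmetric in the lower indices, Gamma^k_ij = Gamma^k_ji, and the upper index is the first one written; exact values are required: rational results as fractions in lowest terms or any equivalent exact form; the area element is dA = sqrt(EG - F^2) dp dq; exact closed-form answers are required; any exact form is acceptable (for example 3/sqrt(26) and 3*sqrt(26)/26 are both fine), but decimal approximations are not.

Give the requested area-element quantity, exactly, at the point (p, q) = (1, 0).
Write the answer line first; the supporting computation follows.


Answer: sqrt(EG - F^2) = 10*sqrt(13)/3

E = 52/9, F = 0, G = 25; EG - F^2 = 1300/9


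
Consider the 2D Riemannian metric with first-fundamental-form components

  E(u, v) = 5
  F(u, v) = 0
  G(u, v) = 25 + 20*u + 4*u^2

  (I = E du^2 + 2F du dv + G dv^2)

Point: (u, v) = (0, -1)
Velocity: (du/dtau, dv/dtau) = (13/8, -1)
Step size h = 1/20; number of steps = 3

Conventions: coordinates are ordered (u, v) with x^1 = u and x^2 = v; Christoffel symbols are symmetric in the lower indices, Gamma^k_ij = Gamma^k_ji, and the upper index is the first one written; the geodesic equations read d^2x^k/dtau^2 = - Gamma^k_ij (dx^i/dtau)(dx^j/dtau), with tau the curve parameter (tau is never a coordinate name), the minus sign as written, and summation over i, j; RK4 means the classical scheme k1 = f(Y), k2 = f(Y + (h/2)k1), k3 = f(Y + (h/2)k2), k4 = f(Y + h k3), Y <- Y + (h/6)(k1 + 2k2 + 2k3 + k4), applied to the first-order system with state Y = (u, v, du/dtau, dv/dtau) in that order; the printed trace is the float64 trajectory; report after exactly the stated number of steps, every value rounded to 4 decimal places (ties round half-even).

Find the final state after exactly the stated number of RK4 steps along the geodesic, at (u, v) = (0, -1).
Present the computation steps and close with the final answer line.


f(Y) = (du/dtau, dv/dtau, -Gamma^u_ij Y'^i Y'^j, -Gamma^v_ij Y'^i Y'^j) with the Gammas evaluated at the stage position; h = 0.050000; intermediate values shown to 6 dp
step 0: u = 0.0000, v = -1.0000, du/dtau = 1.6250, dv/dtau = -1.0000
step 1:
  k1: at (u, v) = (0.000000, -1.000000), (du/dtau, dv/dtau) = (1.625000, -1.000000); Gamma_uuu = 0.000000, Gamma_uuv = 0.000000, Gamma_uvv = -2.000000, Gamma_vuu = 0.000000, Gamma_vuv = 0.400000, Gamma_vvv = 0.000000; k1 = (1.625000, -1.000000, 2.000000, 1.300000)
  k2: at (u, v) = (0.040625, -1.025000), (du/dtau, dv/dtau) = (1.675000, -0.967500); Gamma_uuu = 0.000000, Gamma_uuv = 0.000000, Gamma_uvv = -2.032500, Gamma_vuu = 0.000000, Gamma_vuv = 0.393604, Gamma_vvv = 0.000000; k2 = (1.675000, -0.967500, 1.902534, 1.275720)
  k3: at (u, v) = (0.041875, -1.024188), (du/dtau, dv/dtau) = (1.672563, -0.968107); Gamma_uuu = 0.000000, Gamma_uuv = 0.000000, Gamma_uvv = -2.033500, Gamma_vuu = 0.000000, Gamma_vuv = 0.393410, Gamma_vvv = 0.000000; k3 = (1.672563, -0.968107, 1.905860, 1.274036)
  k4: at (u, v) = (0.083628, -1.048405), (du/dtau, dv/dtau) = (1.720293, -0.936298); Gamma_uuu = 0.000000, Gamma_uuv = 0.000000, Gamma_uvv = -2.066903, Gamma_vuu = 0.000000, Gamma_vuv = 0.387053, Gamma_vvv = 0.000000; k4 = (1.720293, -0.936298, 1.811959, 1.246857)
  Y <- Y + (h/6)(k1 + 2k2 + 2k3 + k4): u = 0.0837, v = -1.0484, du/dtau = 1.7202, dv/dtau = -0.9363
step 2:
  k1: at (u, v) = (0.083670, -1.048396), (du/dtau, dv/dtau) = (1.720240, -0.936280); Gamma_uuu = 0.000000, Gamma_uuv = 0.000000, Gamma_uvv = -2.066936, Gamma_vuu = 0.000000, Gamma_vuv = 0.387046, Gamma_vvv = 0.000000; k1 = (1.720240, -0.936280, 1.811919, 1.246774)
  k2: at (u, v) = (0.126676, -1.071803), (du/dtau, dv/dtau) = (1.765538, -0.905111); Gamma_uuu = 0.000000, Gamma_uuv = 0.000000, Gamma_uvv = -2.101341, Gamma_vuu = 0.000000, Gamma_vuv = 0.380709, Gamma_vvv = 0.000000; k2 = (1.765538, -0.905111, 1.721473, 1.216752)
  k3: at (u, v) = (0.127809, -1.071024), (du/dtau, dv/dtau) = (1.763276, -0.905861); Gamma_uuu = 0.000000, Gamma_uuv = 0.000000, Gamma_uvv = -2.102247, Gamma_vuu = 0.000000, Gamma_vuv = 0.380545, Gamma_vvv = 0.000000; k3 = (1.763276, -0.905861, 1.725072, 1.215678)
  k4: at (u, v) = (0.171834, -1.093689), (du/dtau, dv/dtau) = (1.806493, -0.875496); Gamma_uuu = 0.000000, Gamma_uuv = 0.000000, Gamma_uvv = -2.137467, Gamma_vuu = 0.000000, Gamma_vuv = 0.374275, Gamma_vvv = 0.000000; k4 = (1.806493, -0.875496, 1.638356, 1.183890)
  Y <- Y + (h/6)(k1 + 2k2 + 2k3 + k4): u = 0.1719, v = -1.0937, du/dtau = 1.8064, dv/dtau = -0.8755
step 3:
  k1: at (u, v) = (0.171873, -1.093677), (du/dtau, dv/dtau) = (1.806434, -0.875484); Gamma_uuu = 0.000000, Gamma_uuv = 0.000000, Gamma_uvv = -2.137499, Gamma_vuu = 0.000000, Gamma_vuv = 0.374269, Gamma_vvv = 0.000000; k1 = (1.806434, -0.875484, 1.638334, 1.183817)
  k2: at (u, v) = (0.217034, -1.115564), (du/dtau, dv/dtau) = (1.847393, -0.845889); Gamma_uuu = 0.000000, Gamma_uuv = 0.000000, Gamma_uvv = -2.173627, Gamma_vuu = 0.000000, Gamma_vuv = 0.368048, Gamma_vvv = 0.000000; k2 = (1.847393, -0.845889, 1.555291, 1.150290)
  k3: at (u, v) = (0.218058, -1.114824), (du/dtau, dv/dtau) = (1.845317, -0.846727); Gamma_uuu = 0.000000, Gamma_uuv = 0.000000, Gamma_uvv = -2.174446, Gamma_vuu = 0.000000, Gamma_vuv = 0.367910, Gamma_vvv = 0.000000; k3 = (1.845317, -0.846727, 1.558962, 1.149703)
  k4: at (u, v) = (0.264139, -1.136013), (du/dtau, dv/dtau) = (1.884382, -0.817999); Gamma_uuu = 0.000000, Gamma_uuv = 0.000000, Gamma_uvv = -2.211311, Gamma_vuu = 0.000000, Gamma_vuv = 0.361776, Gamma_vvv = 0.000000; k4 = (1.884382, -0.817999, 1.479638, 1.115301)
  Y <- Y + (h/6)(k1 + 2k2 + 2k3 + k4): u = 0.2642, v = -1.1360, du/dtau = 1.8843, dv/dtau = -0.8180

Answer: u = 0.2642, v = -1.1360, du/dtau = 1.8843, dv/dtau = -0.8180


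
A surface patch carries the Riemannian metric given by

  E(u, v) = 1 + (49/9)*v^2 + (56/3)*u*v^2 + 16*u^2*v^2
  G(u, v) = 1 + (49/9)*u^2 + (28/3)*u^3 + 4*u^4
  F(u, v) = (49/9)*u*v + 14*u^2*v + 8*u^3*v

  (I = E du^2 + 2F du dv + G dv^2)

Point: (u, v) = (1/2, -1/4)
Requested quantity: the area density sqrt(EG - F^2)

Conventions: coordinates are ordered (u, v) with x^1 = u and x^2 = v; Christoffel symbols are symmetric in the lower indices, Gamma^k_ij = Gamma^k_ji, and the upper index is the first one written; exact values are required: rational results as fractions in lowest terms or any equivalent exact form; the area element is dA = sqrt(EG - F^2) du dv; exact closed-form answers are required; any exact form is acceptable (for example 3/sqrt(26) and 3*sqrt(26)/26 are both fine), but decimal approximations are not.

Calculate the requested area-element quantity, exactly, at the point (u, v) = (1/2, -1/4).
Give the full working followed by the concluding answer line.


E = 313/144, F = -65/36, G = 34/9; EG - F^2 = 713/144

Answer: sqrt(EG - F^2) = sqrt(713)/12


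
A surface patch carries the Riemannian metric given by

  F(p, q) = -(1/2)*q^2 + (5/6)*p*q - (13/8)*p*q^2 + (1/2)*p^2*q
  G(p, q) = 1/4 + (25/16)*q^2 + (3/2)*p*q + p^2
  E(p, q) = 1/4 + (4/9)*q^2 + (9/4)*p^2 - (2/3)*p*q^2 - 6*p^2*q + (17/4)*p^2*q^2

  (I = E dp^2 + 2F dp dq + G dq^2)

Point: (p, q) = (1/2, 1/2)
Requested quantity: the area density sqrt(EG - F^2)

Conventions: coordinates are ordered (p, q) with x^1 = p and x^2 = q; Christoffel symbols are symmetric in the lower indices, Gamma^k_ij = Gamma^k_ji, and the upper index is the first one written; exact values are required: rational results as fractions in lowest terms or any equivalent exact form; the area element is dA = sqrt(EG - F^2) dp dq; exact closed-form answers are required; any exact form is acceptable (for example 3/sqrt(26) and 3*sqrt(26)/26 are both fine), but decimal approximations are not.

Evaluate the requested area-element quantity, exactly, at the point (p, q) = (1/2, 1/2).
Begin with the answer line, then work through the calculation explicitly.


Answer: sqrt(EG - F^2) = sqrt(4121)/96

E = 205/576, F = -11/192, G = 81/64; EG - F^2 = 4121/9216


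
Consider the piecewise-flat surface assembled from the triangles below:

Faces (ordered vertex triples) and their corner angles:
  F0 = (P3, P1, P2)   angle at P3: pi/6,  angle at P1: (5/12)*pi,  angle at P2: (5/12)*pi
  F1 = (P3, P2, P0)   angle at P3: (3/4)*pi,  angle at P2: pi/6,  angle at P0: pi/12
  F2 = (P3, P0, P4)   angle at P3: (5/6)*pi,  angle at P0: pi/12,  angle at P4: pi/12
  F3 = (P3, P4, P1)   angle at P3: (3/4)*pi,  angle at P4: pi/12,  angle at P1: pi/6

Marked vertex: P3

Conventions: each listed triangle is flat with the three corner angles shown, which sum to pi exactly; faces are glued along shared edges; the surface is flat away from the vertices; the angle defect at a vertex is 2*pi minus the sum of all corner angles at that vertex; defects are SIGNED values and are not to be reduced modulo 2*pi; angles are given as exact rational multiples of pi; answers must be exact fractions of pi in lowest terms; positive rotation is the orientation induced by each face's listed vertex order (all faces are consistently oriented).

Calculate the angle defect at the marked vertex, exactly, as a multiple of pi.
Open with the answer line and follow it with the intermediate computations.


Answer: defect(P3) = -pi/2

Sum of corner angles at P3: (5/2)*pi
defect = 2*pi - (5/2)*pi


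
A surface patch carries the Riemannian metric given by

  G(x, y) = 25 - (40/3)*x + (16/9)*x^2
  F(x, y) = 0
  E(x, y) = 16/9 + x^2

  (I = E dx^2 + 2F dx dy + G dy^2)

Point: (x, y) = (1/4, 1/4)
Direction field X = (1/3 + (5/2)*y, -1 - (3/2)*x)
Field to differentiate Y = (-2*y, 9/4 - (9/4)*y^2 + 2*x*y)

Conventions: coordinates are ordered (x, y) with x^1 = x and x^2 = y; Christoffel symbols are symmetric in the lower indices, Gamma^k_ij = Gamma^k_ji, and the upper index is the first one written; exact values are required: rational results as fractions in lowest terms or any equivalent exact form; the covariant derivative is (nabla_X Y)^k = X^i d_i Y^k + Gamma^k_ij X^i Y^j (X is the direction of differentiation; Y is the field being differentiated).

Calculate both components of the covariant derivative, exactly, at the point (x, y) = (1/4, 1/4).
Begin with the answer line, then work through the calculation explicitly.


Answer: (nabla_X Y)^x = -1633/212, (nabla_X Y)^y = 2851/5376

E = 265/144, F = 0, G = 196/9 at the point
E_x = 1/2, E_y = 0, F_x = 0, F_y = 0, G_x = -112/9, G_y = 0
EG - F^2 = 12985/324;  g^inv = (324/12985) * [[196/9, 0], [0, 265/144]]
first-kind symbols [ij,l] = (1/2)(d_i g_jl + d_j g_il - d_l g_ij): [xx,x] = E_x/2 = 1/4, [xx,y] = F_x - E_y/2 = 0, [xy,x] = E_y/2 = 0, [xy,y] = G_x/2 = -56/9, [yy,x] = F_y - G_x/2 = 56/9, [yy,y] = G_y/2 = 0
Gamma^x_ij = (G*[ij,x] - F*[ij,y])/(EG - F^2), Gamma^y_ij = (E*[ij,y] - F*[ij,x])/(EG - F^2)
Gamma_xxx = 36/265, Gamma_xxy = 0, Gamma_xyy = 896/265, Gamma_yxx = 0, Gamma_yxy = -2/7, Gamma_yyy = 0
X = (23/24, -11/8), Y = (-1/2, 143/64) at the point


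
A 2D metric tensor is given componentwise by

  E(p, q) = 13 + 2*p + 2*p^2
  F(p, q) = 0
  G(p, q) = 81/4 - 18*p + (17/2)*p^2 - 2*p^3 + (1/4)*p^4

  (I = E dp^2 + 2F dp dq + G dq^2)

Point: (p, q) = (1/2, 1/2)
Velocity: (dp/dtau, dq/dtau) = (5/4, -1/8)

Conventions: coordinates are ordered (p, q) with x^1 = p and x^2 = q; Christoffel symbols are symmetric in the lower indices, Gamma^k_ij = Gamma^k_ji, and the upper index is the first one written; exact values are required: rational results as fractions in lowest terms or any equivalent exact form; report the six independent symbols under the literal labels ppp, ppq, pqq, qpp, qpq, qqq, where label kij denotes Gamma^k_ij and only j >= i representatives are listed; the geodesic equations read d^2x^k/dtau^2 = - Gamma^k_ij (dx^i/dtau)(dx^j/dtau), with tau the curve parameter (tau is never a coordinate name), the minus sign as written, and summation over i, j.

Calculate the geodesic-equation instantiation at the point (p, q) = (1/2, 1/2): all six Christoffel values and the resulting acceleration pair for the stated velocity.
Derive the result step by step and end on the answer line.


E = 29/2, F = 0, G = 841/64 at the point
E_p = 4, E_q = 0, F_p = 0, F_q = 0, G_p = -87/8, G_q = 0
EG - F^2 = 24389/128;  g^inv = (128/24389) * [[841/64, 0], [0, 29/2]]
first-kind symbols [ij,l] = (1/2)(d_i g_jl + d_j g_il - d_l g_ij): [pp,p] = E_p/2 = 2, [pp,q] = F_p - E_q/2 = 0, [pq,p] = E_q/2 = 0, [pq,q] = G_p/2 = -87/16, [qq,p] = F_q - G_p/2 = 87/16, [qq,q] = G_q/2 = 0
Gamma^p_ij = (G*[ij,p] - F*[ij,q])/(EG - F^2), Gamma^q_ij = (E*[ij,q] - F*[ij,p])/(EG - F^2)
Gamma_ppp = 4/29, Gamma_ppq = 0, Gamma_pqq = 3/8, Gamma_qpp = 0, Gamma_qpq = -12/29, Gamma_qqq = 0
d^2p/dtau^2 = -(Gamma_ppp*(5/4)^2 + 2*Gamma_ppq*(5/4)*(-1/8) + Gamma_pqq*(-1/8)^2) = -3287/14848
d^2q/dtau^2 = -(Gamma_qpp*(5/4)^2 + 2*Gamma_qpq*(5/4)*(-1/8) + Gamma_qqq*(-1/8)^2) = -15/116

Answer: Gamma_ppp = 4/29, Gamma_ppq = 0, Gamma_pqq = 3/8, Gamma_qpp = 0, Gamma_qpq = -12/29, Gamma_qqq = 0; accelerations (d^2p/dtau^2, d^2q/dtau^2) = (-3287/14848, -15/116)


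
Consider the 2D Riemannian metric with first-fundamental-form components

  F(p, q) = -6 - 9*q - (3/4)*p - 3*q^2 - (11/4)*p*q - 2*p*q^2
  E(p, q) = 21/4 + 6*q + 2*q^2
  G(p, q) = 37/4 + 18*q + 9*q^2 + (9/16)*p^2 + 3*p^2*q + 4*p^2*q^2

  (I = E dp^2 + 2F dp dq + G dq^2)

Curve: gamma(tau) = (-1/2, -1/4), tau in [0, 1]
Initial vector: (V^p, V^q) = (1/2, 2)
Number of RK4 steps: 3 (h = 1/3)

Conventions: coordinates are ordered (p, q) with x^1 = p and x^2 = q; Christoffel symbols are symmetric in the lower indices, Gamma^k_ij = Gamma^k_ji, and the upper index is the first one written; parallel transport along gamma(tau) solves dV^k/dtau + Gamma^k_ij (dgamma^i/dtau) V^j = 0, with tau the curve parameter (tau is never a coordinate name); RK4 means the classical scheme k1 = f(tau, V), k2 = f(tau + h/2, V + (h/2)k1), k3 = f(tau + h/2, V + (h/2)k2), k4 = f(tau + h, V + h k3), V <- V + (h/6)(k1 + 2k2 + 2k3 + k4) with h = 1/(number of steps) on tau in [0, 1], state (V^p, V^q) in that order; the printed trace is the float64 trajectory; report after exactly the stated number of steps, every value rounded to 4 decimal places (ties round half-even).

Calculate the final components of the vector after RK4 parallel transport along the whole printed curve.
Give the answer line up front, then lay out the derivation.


Answer: V^p = 0.5000, V^q = 2.0000

gamma'(tau) = (0, 0); f(tau, V)^k = -Gamma^k_ij(gamma(tau)) gamma'^i(tau) V^j; h = 1/3; intermediate values shown to 6 dp
curve data and Christoffel symbols at the stage parameters:
  tau = 0.000000: gamma = (-0.500000, -0.250000), gamma' = (0.000000, 0.000000); Gamma_ppp = -1.759188, Gamma_ppq = 2.247963, Gamma_pqq = -1.482704, Gamma_qpp = -1.773491, Gamma_qpq = 1.615832, Gamma_qqq = 0.220689
  tau = 0.166667: gamma = (-0.500000, -0.250000), gamma' = (0.000000, 0.000000); Gamma_ppp = -1.759188, Gamma_ppq = 2.247963, Gamma_pqq = -1.482704, Gamma_qpp = -1.773491, Gamma_qpq = 1.615832, Gamma_qqq = 0.220689
  tau = 0.333333: gamma = (-0.500000, -0.250000), gamma' = (0.000000, 0.000000); Gamma_ppp = -1.759188, Gamma_ppq = 2.247963, Gamma_pqq = -1.482704, Gamma_qpp = -1.773491, Gamma_qpq = 1.615832, Gamma_qqq = 0.220689
  tau = 0.500000: gamma = (-0.500000, -0.250000), gamma' = (0.000000, 0.000000); Gamma_ppp = -1.759188, Gamma_ppq = 2.247963, Gamma_pqq = -1.482704, Gamma_qpp = -1.773491, Gamma_qpq = 1.615832, Gamma_qqq = 0.220689
  tau = 0.666667: gamma = (-0.500000, -0.250000), gamma' = (0.000000, 0.000000); Gamma_ppp = -1.759188, Gamma_ppq = 2.247963, Gamma_pqq = -1.482704, Gamma_qpp = -1.773491, Gamma_qpq = 1.615832, Gamma_qqq = 0.220689
  tau = 0.833333: gamma = (-0.500000, -0.250000), gamma' = (0.000000, 0.000000); Gamma_ppp = -1.759188, Gamma_ppq = 2.247963, Gamma_pqq = -1.482704, Gamma_qpp = -1.773491, Gamma_qpq = 1.615832, Gamma_qqq = 0.220689
  tau = 1.000000: gamma = (-0.500000, -0.250000), gamma' = (0.000000, 0.000000); Gamma_ppp = -1.759188, Gamma_ppq = 2.247963, Gamma_pqq = -1.482704, Gamma_qpp = -1.773491, Gamma_qpq = 1.615832, Gamma_qqq = 0.220689
step 0: V^p = 0.5000, V^q = 2.0000
step 1: k1 = (0.000000, 0.000000), k2 = (0.000000, 0.000000), k3 = (0.000000, 0.000000), k4 = (0.000000, 0.000000); V <- V + (h/6)(k1 + 2k2 + 2k3 + k4): V^p = 0.5000, V^q = 2.0000
step 2: k1 = (0.000000, 0.000000), k2 = (0.000000, 0.000000), k3 = (0.000000, 0.000000), k4 = (0.000000, 0.000000); V <- V + (h/6)(k1 + 2k2 + 2k3 + k4): V^p = 0.5000, V^q = 2.0000
step 3: k1 = (0.000000, 0.000000), k2 = (0.000000, 0.000000), k3 = (0.000000, 0.000000), k4 = (0.000000, 0.000000); V <- V + (h/6)(k1 + 2k2 + 2k3 + k4): V^p = 0.5000, V^q = 2.0000


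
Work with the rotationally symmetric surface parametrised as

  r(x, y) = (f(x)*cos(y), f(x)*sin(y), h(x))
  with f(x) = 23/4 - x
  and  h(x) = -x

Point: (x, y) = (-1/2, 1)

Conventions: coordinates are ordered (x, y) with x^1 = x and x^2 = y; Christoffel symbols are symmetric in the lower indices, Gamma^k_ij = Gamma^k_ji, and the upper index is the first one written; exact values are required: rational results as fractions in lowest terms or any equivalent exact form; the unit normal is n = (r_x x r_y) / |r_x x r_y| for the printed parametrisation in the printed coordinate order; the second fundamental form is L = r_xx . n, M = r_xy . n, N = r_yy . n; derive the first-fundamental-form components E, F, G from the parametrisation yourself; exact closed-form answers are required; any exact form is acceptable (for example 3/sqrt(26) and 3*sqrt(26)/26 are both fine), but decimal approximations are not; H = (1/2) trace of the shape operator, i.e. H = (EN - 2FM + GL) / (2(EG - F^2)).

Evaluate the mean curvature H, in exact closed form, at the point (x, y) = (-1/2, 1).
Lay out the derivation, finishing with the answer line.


f = 25/4, f' = -1, f'' = 0, h' = -1, h'' = 0
E = 2, F = 0, G = 625/16; answer radicand W^2 = 2
unnormalised second-form numerators: l = 0, m = 0, n = -25/4; L = l/sqrt(2), and similarly M = m/sqrt(W^2), N = n/sqrt(W^2)
H = (E*n - 2*F*m + G*l) / (2*(EG - F^2)*sqrt(W^2)); E*n - 2*F*m + G*l = -25/2, EG - F^2 = 625/8, so H = (-2/25)/sqrt(2)

Answer: H = -sqrt(2)/25


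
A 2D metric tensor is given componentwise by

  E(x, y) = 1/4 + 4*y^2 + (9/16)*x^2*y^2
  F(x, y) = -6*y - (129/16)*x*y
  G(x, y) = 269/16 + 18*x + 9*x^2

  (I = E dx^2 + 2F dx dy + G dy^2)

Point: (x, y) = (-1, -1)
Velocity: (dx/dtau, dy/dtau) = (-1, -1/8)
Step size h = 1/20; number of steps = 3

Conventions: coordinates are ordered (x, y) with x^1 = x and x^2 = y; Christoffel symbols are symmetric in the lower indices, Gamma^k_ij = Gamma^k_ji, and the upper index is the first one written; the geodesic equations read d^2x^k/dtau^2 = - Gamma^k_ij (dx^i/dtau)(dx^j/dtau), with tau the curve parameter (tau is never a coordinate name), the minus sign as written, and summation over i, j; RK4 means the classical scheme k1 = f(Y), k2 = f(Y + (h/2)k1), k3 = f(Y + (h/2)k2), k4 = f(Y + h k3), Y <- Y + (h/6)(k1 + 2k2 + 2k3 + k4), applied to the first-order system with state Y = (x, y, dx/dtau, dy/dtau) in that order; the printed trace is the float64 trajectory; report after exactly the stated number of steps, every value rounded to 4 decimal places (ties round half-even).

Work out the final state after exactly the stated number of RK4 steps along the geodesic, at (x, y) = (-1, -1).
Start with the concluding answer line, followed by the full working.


Answer: x = -1.1545, y = -1.0389, dx/dtau = -1.0608, dy/dtau = -0.3986

f(Y) = (dx/dtau, dy/dtau, -Gamma^x_ij Y'^i Y'^j, -Gamma^y_ij Y'^i Y'^j) with the Gammas evaluated at the stage position; h = 0.050000; intermediate values shown to 6 dp
step 0: x = -1.0000, y = -1.0000, dx/dtau = -1.0000, dy/dtau = -0.1250
step 1:
  k1: at (x, y) = (-1.000000, -1.000000), (dx/dtau, dy/dtau) = (-1.000000, -0.125000); Gamma_xxx = 0.649133, Gamma_xxy = -1.069002, Gamma_xyy = 0.483247, Gamma_yxx = 1.787371, Gamma_yxy = -0.282216, Gamma_yyy = 0.127577; k1 = (-1.000000, -0.125000, -0.389433, -1.718810)
  k2: at (x, y) = (-1.025000, -1.003125), (dx/dtau, dy/dtau) = (-1.009736, -0.167970); Gamma_xxx = 0.738037, Gamma_xxy = -1.109438, Gamma_xyy = 0.591232, Gamma_yxx = 1.837935, Gamma_yxy = -0.351067, Gamma_yyy = 0.171751; k2 = (-1.009736, -0.167970, -0.392825, -1.759656)
  k3: at (x, y) = (-1.025243, -1.004199), (dx/dtau, dy/dtau) = (-1.009821, -0.168991); Gamma_xxx = 0.739014, Gamma_xxy = -1.108847, Gamma_xyy = 0.591147, Gamma_yxx = 1.840383, Gamma_yxy = -0.351795, Gamma_yyy = 0.172057; k3 = (-1.009821, -0.168991, -0.392031, -1.761554)
  k4: at (x, y) = (-1.050491, -1.008450), (dx/dtau, dy/dtau) = (-1.019602, -0.213078); Gamma_xxx = 0.833280, Gamma_xxy = -1.155532, Gamma_xyy = 0.703295, Gamma_yxx = 1.897231, Gamma_yxy = -0.425275, Gamma_yyy = 0.223538; k4 = (-1.019602, -0.213078, -0.396110, -1.797701)
  Y <- Y + (h/6)(k1 + 2k2 + 2k3 + k4): x = -1.0505, y = -1.0084, dx/dtau = -1.0196, dy/dtau = -0.2130
step 2:
  k1: at (x, y) = (-1.050489, -1.008433), (dx/dtau, dy/dtau) = (-1.019627, -0.212991); Gamma_xxx = 0.833272, Gamma_xxy = -1.155545, Gamma_xyy = 0.703308, Gamma_yxx = 1.897197, Gamma_yxy = -0.425269, Gamma_yyy = 0.223538; k1 = (-1.019627, -0.212991, -0.396305, -1.797829)
  k2: at (x, y) = (-1.075980, -1.013758), (dx/dtau, dy/dtau) = (-1.029535, -0.257937); Gamma_xxx = 0.933435, Gamma_xxy = -1.209054, Gamma_xyy = 0.820256, Gamma_yxx = 1.960723, Gamma_yxy = -0.503868, Gamma_yyy = 0.282848; k2 = (-1.029535, -0.257937, -0.401819, -1.829461)
  k3: at (x, y) = (-1.076228, -1.014882), (dx/dtau, dy/dtau) = (-1.029673, -0.258728); Gamma_xxx = 0.934555, Gamma_xxy = -1.208491, Gamma_xyy = 0.819791, Gamma_yxx = 1.963477, Gamma_yxy = -0.504708, Gamma_yyy = 0.283200; k3 = (-1.029673, -0.258728, -0.401820, -1.831773)
  k4: at (x, y) = (-1.101973, -1.021370), (dx/dtau, dy/dtau) = (-1.039718, -0.304580); Gamma_xxx = 1.041432, Gamma_xxy = -1.269426, Gamma_xyy = 0.941801, Gamma_yxx = 2.034674, Gamma_yxy = -0.589149, Gamma_yyy = 0.350974; k4 = (-1.039718, -0.304580, -0.409176, -1.858930)
  Y <- Y + (h/6)(k1 + 2k2 + 2k3 + k4): x = -1.1020, y = -1.0214, dx/dtau = -1.0397, dy/dtau = -0.3045
step 3:
  k1: at (x, y) = (-1.101971, -1.021358), (dx/dtau, dy/dtau) = (-1.039733, -0.304485); Gamma_xxx = 1.041421, Gamma_xxy = -1.269432, Gamma_xyy = 0.941810, Gamma_yxx = 2.034644, Gamma_yxy = -0.589141, Gamma_yyy = 0.350971; k1 = (-1.039733, -0.304485, -0.409378, -1.859058)
  k2: at (x, y) = (-1.127964, -1.028970), (dx/dtau, dy/dtau) = (-1.049968, -0.350961); Gamma_xxx = 1.155705, Gamma_xxy = -1.338490, Gamma_xyy = 1.069667, Gamma_yxx = 2.114096, Gamma_yxy = -0.680064, Gamma_yyy = 0.427853; k2 = (-1.049968, -0.350961, -0.419380, -1.882144)
  k3: at (x, y) = (-1.128220, -1.030132), (dx/dtau, dy/dtau) = (-1.050218, -0.351538); Gamma_xxx = 1.157017, Gamma_xxy = -1.337980, Gamma_xyy = 1.068844, Gamma_yxx = 2.117203, Gamma_yxy = -0.681060, Gamma_yyy = 0.428260; k3 = (-1.050218, -0.351538, -0.420285, -1.885225)
  k4: at (x, y) = (-1.154482, -1.038934), (dx/dtau, dy/dtau) = (-1.060748, -0.398746); Gamma_xxx = 1.279800, Gamma_xxy = -1.415986, Gamma_xyy = 1.203057, Gamma_yxx = 2.206161, Gamma_yxy = -0.779442, Gamma_yyy = 0.515077; k4 = (-1.060748, -0.398746, -0.433461, -1.904878)
  Y <- Y + (h/6)(k1 + 2k2 + 2k3 + k4): x = -1.1545, y = -1.0389, dx/dtau = -1.0608, dy/dtau = -0.3986
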